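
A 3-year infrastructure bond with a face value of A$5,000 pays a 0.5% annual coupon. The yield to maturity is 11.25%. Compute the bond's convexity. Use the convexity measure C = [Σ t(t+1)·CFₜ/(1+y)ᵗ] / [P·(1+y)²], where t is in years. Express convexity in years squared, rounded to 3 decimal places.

9.620

With y = 0.1125:
  t   CF        PV=CF/(1+0.1125)^t    t·PV        t(t+1)·PV
  1        25.00        22.4719        22.4719          44.9438
  2        25.00        20.1995        40.3989         121.1968
  3     5,025.00     3,649.5222    10,948.5665      43,794.2661
  Σ                  3,692.1936    11,011.4374      43,960.4068
P = 3,692.1936.
Convexity = Σ t(t+1)·PV / [P·(1+y)²] = 43,960.4068 / (3,692.1936 × 1.237656) = 9.62005.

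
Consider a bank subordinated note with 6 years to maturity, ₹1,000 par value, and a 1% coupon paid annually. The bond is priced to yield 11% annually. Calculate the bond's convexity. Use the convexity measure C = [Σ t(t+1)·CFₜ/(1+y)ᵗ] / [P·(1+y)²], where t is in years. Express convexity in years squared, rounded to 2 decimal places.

32.56

With y = 0.11:
  t   CF        PV=CF/(1+0.11)^t    t·PV        t(t+1)·PV
  1        10.00         9.0090         9.0090          18.0180
  2        10.00         8.1162        16.2324          48.6973
  3        10.00         7.3119        21.9357          87.7430
  4        10.00         6.5873        26.3492         131.7462
  5        10.00         5.9345        29.6726         178.0354
  6     1,010.00       539.9872     3,239.9235      22,679.4643
  Σ                    576.9462     3,343.1225      23,143.7042
P = 576.9462.
Convexity = Σ t(t+1)·PV / [P·(1+y)²] = 23,143.7042 / (576.9462 × 1.232100) = 32.55754.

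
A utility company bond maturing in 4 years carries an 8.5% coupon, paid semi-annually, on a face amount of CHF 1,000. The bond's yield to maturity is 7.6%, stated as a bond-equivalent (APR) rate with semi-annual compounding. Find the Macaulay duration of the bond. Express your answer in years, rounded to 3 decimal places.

3.483 years

Periodic yield y = 0.038. Discount each cash flow and weight by its period:
  t   CF        PV=CF/(1+0.038)^t    t·PV
  1        42.50        40.9441        40.9441
  2        42.50        39.4452        78.8904
  3        42.50        38.0012       114.0035
  4        42.50        36.6100       146.4399
  5        42.50        35.2697       176.3487
  6        42.50        33.9785       203.8713
  7        42.50        32.7346       229.1424
  8     1,042.50       773.5658     6,188.5260
  Σ                  1,030.5491     7,178.1664
Price P = Σ PV = 1,030.5491.
Macaulay duration = Σ(t·PV) / P = 7,178.1664 / 1,030.5491 = 6.96538 half-year periods.
In years: 6.96538 / 2 = 3.48269 years.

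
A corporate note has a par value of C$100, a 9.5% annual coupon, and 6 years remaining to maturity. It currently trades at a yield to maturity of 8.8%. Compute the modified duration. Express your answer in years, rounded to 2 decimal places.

4.47 years

Periodic yield y = 0.088. First find Macaulay duration:
  t   CF        PV=CF/(1+0.088)^t    t·PV
  1         9.50         8.7316         8.7316
  2         9.50         8.0254        16.0508
  3         9.50         7.3763        22.1288
  4         9.50         6.7797        27.1186
  5         9.50         6.2313        31.1565
  6       109.50        66.0147       396.0883
  Σ                    103.1590       501.2747
P = 103.1590; Macaulay duration = 501.2747 / 103.1590 = 4.85925 years.
Modified duration = D_Mac / (1 + y) = 4.85925 / 1.088 = 4.46622 years.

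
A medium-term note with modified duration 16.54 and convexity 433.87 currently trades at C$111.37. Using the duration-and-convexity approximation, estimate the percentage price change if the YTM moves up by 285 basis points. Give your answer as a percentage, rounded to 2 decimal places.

-29.52%

Duration effect: -D_mod·Δy = -16.54 × (+0.0285) = -0.471390
Convexity effect: ½·C·(Δy)² = 0.5 × 433.87 × (0.0285)² = +0.17620545375
ΔP/P ≈ -0.471390 + 0.17620545375 = -0.29518454625
= -29.518454625%.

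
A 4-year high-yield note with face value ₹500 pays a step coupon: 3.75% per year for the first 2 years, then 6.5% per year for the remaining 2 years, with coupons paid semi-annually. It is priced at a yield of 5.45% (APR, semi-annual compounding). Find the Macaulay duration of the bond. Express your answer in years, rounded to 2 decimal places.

Periodic yield y = 0.02725. Discount each cash flow and weight by its period:
  t   CF        PV=CF/(1+0.02725)^t    t·PV
  1        9.375         9.1263         9.1263
  2        9.375         8.8842        17.7684
  3        9.375         8.6485        25.9456
  4        9.375         8.4191        33.6765
  5       16.250        14.2060        71.0301
  6       16.250        13.8292        82.9751
  7       16.250        13.4623        94.2363
  8      516.250       416.3426     3,330.7409
  Σ                    492.9183     3,665.4993
Price P = Σ PV = 492.9183.
Macaulay duration = Σ(t·PV) / P = 3,665.4993 / 492.9183 = 7.43632 half-year periods.
In years: 7.43632 / 2 = 3.71816 years.

3.72 years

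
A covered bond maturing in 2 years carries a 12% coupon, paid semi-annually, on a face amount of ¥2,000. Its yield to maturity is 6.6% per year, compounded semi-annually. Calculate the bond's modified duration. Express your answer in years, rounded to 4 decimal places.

1.7860 years

Periodic yield y = 0.033. First find Macaulay duration:
  t   CF        PV=CF/(1+0.033)^t    t·PV
  1       120.00       116.1665       116.1665
  2       120.00       112.4555       224.9109
  3       120.00       108.8630       326.5890
  4     2,120.00     1,861.8066     7,447.2266
  Σ                  2,199.2916     8,114.8930
P = 2,199.2916; Macaulay duration = 8,114.8930 / 2,199.2916 = 3.68978 half-year periods = 1.84489 years.
Modified duration = D_Mac / (1 + y) = 1.84489 / 1.033 = 1.78595 years.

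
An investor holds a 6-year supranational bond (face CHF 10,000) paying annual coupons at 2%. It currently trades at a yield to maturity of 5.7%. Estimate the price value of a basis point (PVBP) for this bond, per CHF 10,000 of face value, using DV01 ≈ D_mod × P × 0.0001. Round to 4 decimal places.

Periodic yield y = 0.057.
  t   CF        PV=CF/(1+0.057)^t    t·PV
  1       200.00       189.2148       189.2148
  2       200.00       179.0111       358.0222
  3       200.00       169.3577       508.0732
  4       200.00       160.2249       640.8997
  5       200.00       151.5846       757.9230
  6    10,200.00     7,313.9207    43,883.5243
  Σ                  8,163.3138    46,337.6571
P = 8,163.3138; D_Mac = 5.67633 yrs; D_mod = 5.37023 yrs.
DV01 ≈ 5.37023 × 8,163.3138 × 0.0001 = 4.383884.

CHF 4.3839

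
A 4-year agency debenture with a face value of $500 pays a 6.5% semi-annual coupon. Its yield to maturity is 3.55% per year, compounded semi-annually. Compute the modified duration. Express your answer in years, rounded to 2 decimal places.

3.55 years

Periodic yield y = 0.01775. First find Macaulay duration:
  t   CF        PV=CF/(1+0.01775)^t    t·PV
  1        16.25        15.9666        15.9666
  2        16.25        15.6881        31.3763
  3        16.25        15.4145        46.2436
  4        16.25        15.1457        60.5827
  5        16.25        14.8815        74.4077
  6        16.25        14.6220        87.7320
  7        16.25        14.3670       100.5689
  8       516.25       448.4677     3,587.7417
  Σ                    554.5532     4,004.6194
P = 554.5532; Macaulay duration = 4,004.6194 / 554.5532 = 7.22134 half-year periods = 3.61067 years.
Modified duration = D_Mac / (1 + y) = 3.61067 / 1.01775 = 3.54770 years.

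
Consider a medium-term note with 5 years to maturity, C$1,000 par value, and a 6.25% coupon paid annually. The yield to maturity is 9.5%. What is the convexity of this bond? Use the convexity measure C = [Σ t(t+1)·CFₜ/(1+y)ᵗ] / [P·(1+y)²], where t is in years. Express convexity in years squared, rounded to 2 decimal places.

With y = 0.095:
  t   CF        PV=CF/(1+0.095)^t    t·PV        t(t+1)·PV
  1        62.50        57.0776        57.0776         114.1553
  2        62.50        52.1257       104.2514         312.7541
  3        62.50        47.6034       142.8101         571.2404
  4        62.50        43.4734       173.8936         869.4679
  5     1,062.50       674.9294     3,374.6470      20,247.8818
  Σ                    875.2095     3,852.6796      22,115.4995
P = 875.2095.
Convexity = Σ t(t+1)·PV / [P·(1+y)²] = 22,115.4995 / (875.2095 × 1.199025) = 21.07446.

21.07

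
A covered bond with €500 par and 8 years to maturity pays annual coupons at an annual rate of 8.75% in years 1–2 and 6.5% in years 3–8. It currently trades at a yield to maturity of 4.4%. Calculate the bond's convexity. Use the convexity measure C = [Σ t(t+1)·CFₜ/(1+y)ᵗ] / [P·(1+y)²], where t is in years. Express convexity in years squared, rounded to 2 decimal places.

With y = 0.044:
  t   CF        PV=CF/(1+0.044)^t    t·PV        t(t+1)·PV
  1        43.75        41.9061        41.9061          83.8123
  2        43.75        40.1400        80.2799         240.8398
  3        32.50        28.5616        85.6847         342.7387
  4        32.50        27.3578       109.4312         547.1562
  5        32.50        26.2048       131.0240         786.1440
  6        32.50        25.1004       150.6023       1,054.2161
  7        32.50        24.0425       168.2976       1,346.3808
  8       532.50       377.3250     3,018.6003      27,167.4026
  Σ                    590.6382     3,785.8262      31,568.6906
P = 590.6382.
Convexity = Σ t(t+1)·PV / [P·(1+y)²] = 31,568.6906 / (590.6382 × 1.089936) = 49.03815.

49.04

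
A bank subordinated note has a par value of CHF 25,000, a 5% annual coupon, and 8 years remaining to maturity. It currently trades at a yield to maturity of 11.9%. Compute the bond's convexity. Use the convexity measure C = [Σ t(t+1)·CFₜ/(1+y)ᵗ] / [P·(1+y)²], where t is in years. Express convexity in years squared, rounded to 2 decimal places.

43.03

With y = 0.119:
  t   CF        PV=CF/(1+0.119)^t    t·PV        t(t+1)·PV
  1     1,250.00     1,117.0688     1,117.0688       2,234.1376
  2     1,250.00       998.2742     1,996.5484       5,989.6451
  3     1,250.00       892.1128     2,676.3383      10,705.3532
  4     1,250.00       797.2411     3,188.9643      15,944.8215
  5     1,250.00       712.4585     3,562.2926      21,373.7554
  6     1,250.00       636.6921     3,820.1529      26,741.0702
  7     1,250.00       568.9832     3,982.8821      31,863.0565
  8    26,250.00    10,677.9680    85,423.7441     768,813.6969
  Σ                 16,400.7987   105,767.9914     883,665.5365
P = 16,400.7987.
Convexity = Σ t(t+1)·PV / [P·(1+y)²] = 883,665.5365 / (16,400.7987 × 1.252161) = 43.02915.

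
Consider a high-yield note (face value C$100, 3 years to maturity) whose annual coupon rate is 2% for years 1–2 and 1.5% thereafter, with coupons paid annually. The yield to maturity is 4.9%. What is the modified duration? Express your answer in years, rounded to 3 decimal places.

2.801 years

Periodic yield y = 0.049. First find Macaulay duration:
  t   CF        PV=CF/(1+0.049)^t    t·PV
  1         2.00         1.9066         1.9066
  2         2.00         1.8175         3.6350
  3       101.50        87.9305       263.7915
  Σ                     91.6546       269.3331
P = 91.6546; Macaulay duration = 269.3331 / 91.6546 = 2.93857 years.
Modified duration = D_Mac / (1 + y) = 2.93857 / 1.049 = 2.80130 years.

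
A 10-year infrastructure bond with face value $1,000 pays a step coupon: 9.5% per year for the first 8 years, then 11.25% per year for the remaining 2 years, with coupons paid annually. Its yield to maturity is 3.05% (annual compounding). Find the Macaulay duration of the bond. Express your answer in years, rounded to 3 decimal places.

Periodic yield y = 0.0305. Discount each cash flow and weight by its year:
  t   CF        PV=CF/(1+0.0305)^t    t·PV
  1        95.00        92.1883        92.1883
  2        95.00        89.4597       178.9195
  3        95.00        86.8120       260.4359
  4        95.00        84.2426       336.9703
  5        95.00        81.7492       408.7461
  6        95.00        79.3297       475.9780
  7        95.00        76.9817       538.8721
  8        95.00        74.7033       597.6262
  9       112.50        85.8461       772.6149
  10    1,112.50       823.7967     8,237.9672
  Σ                  1,575.1092    11,900.3184
Price P = Σ PV = 1,575.1092.
Macaulay duration = Σ(t·PV) / P = 11,900.3184 / 1,575.1092 = 7.55523 years.

7.555 years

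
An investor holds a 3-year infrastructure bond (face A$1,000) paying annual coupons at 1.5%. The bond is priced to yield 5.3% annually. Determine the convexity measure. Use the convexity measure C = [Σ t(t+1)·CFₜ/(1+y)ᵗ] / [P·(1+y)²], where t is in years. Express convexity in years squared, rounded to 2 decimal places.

10.60

With y = 0.053:
  t   CF        PV=CF/(1+0.053)^t    t·PV        t(t+1)·PV
  1        15.00        14.2450        14.2450          28.4900
  2        15.00        13.5280        27.0561          81.1682
  3     1,015.00       869.3225     2,607.9676      10,431.8702
  Σ                    897.0956     2,649.2686      10,541.5284
P = 897.0956.
Convexity = Σ t(t+1)·PV / [P·(1+y)²] = 10,541.5284 / (897.0956 × 1.108809) = 10.59761.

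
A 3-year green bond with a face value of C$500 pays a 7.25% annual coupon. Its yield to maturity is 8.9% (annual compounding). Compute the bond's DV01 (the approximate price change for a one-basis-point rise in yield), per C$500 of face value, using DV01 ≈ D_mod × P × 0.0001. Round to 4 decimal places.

C$0.1231

Periodic yield y = 0.089.
  t   CF        PV=CF/(1+0.089)^t    t·PV
  1        36.25        33.2874        33.2874
  2        36.25        30.5670        61.1339
  3       536.25       415.2252     1,245.6755
  Σ                    479.0795     1,340.0968
P = 479.0795; D_Mac = 2.79723 yrs; D_mod = 2.56862 yrs.
DV01 ≈ 2.56862 × 479.0795 × 0.0001 = 0.123058.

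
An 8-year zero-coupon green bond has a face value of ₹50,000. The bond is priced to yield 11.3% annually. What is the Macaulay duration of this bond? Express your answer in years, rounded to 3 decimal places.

A zero-coupon bond has a single cash flow at maturity, so its Macaulay duration equals its maturity: 8 years.

8.000 years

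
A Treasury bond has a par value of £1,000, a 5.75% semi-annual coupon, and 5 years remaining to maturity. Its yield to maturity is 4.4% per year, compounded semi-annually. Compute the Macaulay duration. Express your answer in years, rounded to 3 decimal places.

4.436 years

Periodic yield y = 0.022. Discount each cash flow and weight by its period:
  t   CF        PV=CF/(1+0.022)^t    t·PV
  1        28.75        28.1311        28.1311
  2        28.75        27.5256        55.0511
  3        28.75        26.9330        80.7991
  4        28.75        26.3533       105.4130
  5        28.75        25.7860       128.9298
  6        28.75        25.2309       151.3853
  7        28.75        24.6878       172.8143
  8        28.75        24.1563       193.2505
  9        28.75        23.6363       212.7268
  10    1,028.75       827.5627     8,275.6267
  Σ                  1,060.0028     9,404.1278
Price P = Σ PV = 1,060.0028.
Macaulay duration = Σ(t·PV) / P = 9,404.1278 / 1,060.0028 = 8.87179 half-year periods.
In years: 8.87179 / 2 = 4.43590 years.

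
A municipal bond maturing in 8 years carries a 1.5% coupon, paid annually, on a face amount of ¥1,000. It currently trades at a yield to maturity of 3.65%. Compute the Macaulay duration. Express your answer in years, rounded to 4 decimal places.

7.5571 years

Periodic yield y = 0.0365. Discount each cash flow and weight by its year:
  t   CF        PV=CF/(1+0.0365)^t    t·PV
  1        15.00        14.4718        14.4718
  2        15.00        13.9622        27.9243
  3        15.00        13.4705        40.4115
  4        15.00        12.9961        51.9845
  5        15.00        12.5385        62.6924
  6        15.00        12.0969        72.5816
  7        15.00        11.6709        81.6966
  8     1,015.00       761.9239     6,095.3911
  Σ                    853.1308     6,447.1538
Price P = Σ PV = 853.1308.
Macaulay duration = Σ(t·PV) / P = 6,447.1538 / 853.1308 = 7.55705 years.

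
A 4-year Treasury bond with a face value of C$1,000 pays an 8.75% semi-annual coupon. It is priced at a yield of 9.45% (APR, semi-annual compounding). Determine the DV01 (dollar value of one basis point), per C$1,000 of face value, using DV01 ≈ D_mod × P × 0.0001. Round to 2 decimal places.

C$0.32

Periodic yield y = 0.04725.
  t   CF        PV=CF/(1+0.04725)^t    t·PV
  1        43.75        41.7761        41.7761
  2        43.75        39.8912        79.7824
  3        43.75        38.0914       114.2742
  4        43.75        36.3728       145.4911
  5        43.75        34.7317       173.6586
  6        43.75        33.1647       198.9881
  7        43.75        31.6684       221.6785
  8     1,043.75       721.4289     5,771.4312
  Σ                    977.1251     6,747.0802
P = 977.1251; D_Mac = 6.90503 half-year periods = 3.45252 yrs; D_mod = 3.29674 yrs.
DV01 ≈ 3.29674 × 977.1251 × 0.0001 = 0.322133.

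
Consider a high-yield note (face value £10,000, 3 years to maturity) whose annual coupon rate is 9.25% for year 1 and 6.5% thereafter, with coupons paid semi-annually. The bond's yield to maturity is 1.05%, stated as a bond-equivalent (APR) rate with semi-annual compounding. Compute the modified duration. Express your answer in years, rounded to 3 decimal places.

Periodic yield y = 0.00525. First find Macaulay duration:
  t   CF        PV=CF/(1+0.00525)^t    t·PV
  1       462.50       460.0846       460.0846
  2       462.50       457.6817       915.3635
  3       325.00       319.9345       959.8036
  4       325.00       318.2636     1,273.0546
  5       325.00       316.6015     1,583.0074
  6    10,325.00    10,005.6560    60,033.9363
  Σ                 11,878.2220    65,225.2499
P = 11,878.2220; Macaulay duration = 65,225.2499 / 11,878.2220 = 5.49116 half-year periods = 2.74558 years.
Modified duration = D_Mac / (1 + y) = 2.74558 / 1.00525 = 2.73124 years.

2.731 years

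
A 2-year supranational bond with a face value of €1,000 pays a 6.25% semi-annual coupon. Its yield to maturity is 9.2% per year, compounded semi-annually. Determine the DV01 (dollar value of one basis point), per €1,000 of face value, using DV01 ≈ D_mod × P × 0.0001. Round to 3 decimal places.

Periodic yield y = 0.046.
  t   CF        PV=CF/(1+0.046)^t    t·PV
  1        31.25        29.8757        29.8757
  2        31.25        28.5619        57.1237
  3        31.25        27.3058        81.9174
  4     1,031.25       861.4642     3,445.8567
  Σ                    947.2076     3,614.7736
P = 947.2076; D_Mac = 3.81624 half-year periods = 1.90812 yrs; D_mod = 1.82421 yrs.
DV01 ≈ 1.82421 × 947.2076 × 0.0001 = 0.172790.

€0.173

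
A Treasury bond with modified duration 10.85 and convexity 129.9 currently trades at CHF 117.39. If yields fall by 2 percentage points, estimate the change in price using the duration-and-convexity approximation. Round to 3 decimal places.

Duration effect: -D_mod·Δy = -10.85 × (-0.02) = +0.217000
Convexity effect: ½·C·(Δy)² = 0.5 × 129.9 × (-0.02)² = +0.0259800
ΔP/P ≈ +0.217000 + 0.0259800 = +0.242980
ΔP ≈ 117.39 × (+0.242980) = +28.5234222.

+CHF 28.523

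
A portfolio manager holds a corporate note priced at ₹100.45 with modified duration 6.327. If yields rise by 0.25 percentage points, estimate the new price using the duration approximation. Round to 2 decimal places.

₹98.86

Duration approximation: ΔP/P ≈ -D_mod · Δy = -6.327 × (+0.0025) = -0.0158175.
New price ≈ 100.45 × (1 - 0.0158175) = 98.861132125.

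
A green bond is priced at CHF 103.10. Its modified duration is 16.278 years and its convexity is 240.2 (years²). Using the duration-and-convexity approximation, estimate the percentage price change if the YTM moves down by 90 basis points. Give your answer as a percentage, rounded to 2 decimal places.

Duration effect: -D_mod·Δy = -16.278 × (-0.009) = +0.146502
Convexity effect: ½·C·(Δy)² = 0.5 × 240.2 × (-0.009)² = +0.0097281
ΔP/P ≈ +0.146502 + 0.0097281 = +0.1562301
= +15.62301%.

+15.62%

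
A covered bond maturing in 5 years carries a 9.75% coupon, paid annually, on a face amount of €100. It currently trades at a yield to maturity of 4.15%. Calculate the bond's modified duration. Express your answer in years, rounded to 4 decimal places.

4.1088 years

Periodic yield y = 0.0415. First find Macaulay duration:
  t   CF        PV=CF/(1+0.0415)^t    t·PV
  1         9.75         9.3615         9.3615
  2         9.75         8.9885        17.9770
  3         9.75         8.6303        25.8910
  4         9.75         8.2864        33.1457
  5       109.75        89.5588       447.7939
  Σ                    124.8255       534.1690
P = 124.8255; Macaulay duration = 534.1690 / 124.8255 = 4.27933 years.
Modified duration = D_Mac / (1 + y) = 4.27933 / 1.0415 = 4.10881 years.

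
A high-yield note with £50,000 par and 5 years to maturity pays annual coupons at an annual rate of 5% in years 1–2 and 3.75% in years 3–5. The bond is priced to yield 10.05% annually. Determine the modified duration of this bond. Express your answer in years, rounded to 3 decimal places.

Periodic yield y = 0.1005. First find Macaulay duration:
  t   CF        PV=CF/(1+0.1005)^t    t·PV
  1     2,500.00     2,271.6947     2,271.6947
  2     2,500.00     2,064.2387     4,128.4774
  3     1,875.00     1,406.7960     4,220.3881
  4     1,875.00     1,278.3244     5,113.2977
  5    51,875.00    32,137.1881   160,685.9407
  Σ                 39,158.2420   176,419.7985
P = 39,158.2420; Macaulay duration = 176,419.7985 / 39,158.2420 = 4.50530 years.
Modified duration = D_Mac / (1 + y) = 4.50530 / 1.1005 = 4.09387 years.

4.094 years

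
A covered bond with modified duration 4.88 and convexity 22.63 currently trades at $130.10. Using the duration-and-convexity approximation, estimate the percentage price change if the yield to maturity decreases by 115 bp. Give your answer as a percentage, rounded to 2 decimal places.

+5.76%

Duration effect: -D_mod·Δy = -4.88 × (-0.0115) = +0.056120
Convexity effect: ½·C·(Δy)² = 0.5 × 22.63 × (-0.0115)² = +0.00149640875
ΔP/P ≈ +0.056120 + 0.00149640875 = +0.05761640875
= +5.761640875%.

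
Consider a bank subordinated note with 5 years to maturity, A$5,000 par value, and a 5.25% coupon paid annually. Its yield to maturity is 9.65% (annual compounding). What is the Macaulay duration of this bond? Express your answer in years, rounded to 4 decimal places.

Periodic yield y = 0.0965. Discount each cash flow and weight by its year:
  t   CF        PV=CF/(1+0.0965)^t    t·PV
  1       262.50       239.3981       239.3981
  2       262.50       218.3293       436.6586
  3       262.50       199.1147       597.3442
  4       262.50       181.5912       726.3647
  5     5,262.50     3,320.0829    16,600.4145
  Σ                  4,158.5162    18,600.1802
Price P = Σ PV = 4,158.5162.
Macaulay duration = Σ(t·PV) / P = 18,600.1802 / 4,158.5162 = 4.47279 years.

4.4728 years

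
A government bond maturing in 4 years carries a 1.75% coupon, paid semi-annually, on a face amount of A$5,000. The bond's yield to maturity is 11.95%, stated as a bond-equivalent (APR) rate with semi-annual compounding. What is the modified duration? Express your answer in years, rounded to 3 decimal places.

3.632 years

Periodic yield y = 0.05975. First find Macaulay duration:
  t   CF        PV=CF/(1+0.05975)^t    t·PV
  1        43.75        41.2833        41.2833
  2        43.75        38.9557        77.9114
  3        43.75        36.7593       110.2780
  4        43.75        34.6868       138.7472
  5        43.75        32.7311       163.6556
  6        43.75        30.8857       185.3142
  7        43.75        29.1443       204.0103
  8     5,043.75     3,170.4883    25,363.9061
  Σ                  3,414.9346    26,285.1063
P = 3,414.9346; Macaulay duration = 26,285.1063 / 3,414.9346 = 7.69710 half-year periods = 3.84855 years.
Modified duration = D_Mac / (1 + y) = 3.84855 / 1.05975 = 3.63157 years.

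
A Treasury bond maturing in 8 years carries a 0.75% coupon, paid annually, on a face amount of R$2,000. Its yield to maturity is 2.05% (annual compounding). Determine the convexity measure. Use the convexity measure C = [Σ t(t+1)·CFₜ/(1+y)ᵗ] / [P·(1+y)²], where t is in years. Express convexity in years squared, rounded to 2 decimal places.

66.63

With y = 0.0205:
  t   CF        PV=CF/(1+0.0205)^t    t·PV        t(t+1)·PV
  1        15.00        14.6987        14.6987          29.3974
  2        15.00        14.4034        28.8068          86.4204
  3        15.00        14.1141        42.3422         169.3688
  4        15.00        13.8305        55.3222         276.6109
  5        15.00        13.5527        67.7636         406.5814
  6        15.00        13.2805        79.6828         557.7794
  7        15.00        13.0137        91.0958         728.7662
  8     2,015.00     1,713.0537    13,704.4296     123,339.8666
  Σ                  1,809.9473    14,084.1416     125,594.7911
P = 1,809.9473.
Convexity = Σ t(t+1)·PV / [P·(1+y)²] = 125,594.7911 / (1,809.9473 × 1.041420) = 66.63152.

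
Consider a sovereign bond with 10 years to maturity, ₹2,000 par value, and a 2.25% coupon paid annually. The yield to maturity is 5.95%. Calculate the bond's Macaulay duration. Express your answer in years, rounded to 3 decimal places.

8.864 years

Periodic yield y = 0.0595. Discount each cash flow and weight by its year:
  t   CF        PV=CF/(1+0.0595)^t    t·PV
  1        45.00        42.4729        42.4729
  2        45.00        40.0876        80.1753
  3        45.00        37.8364       113.5092
  4        45.00        35.7115       142.8462
  5        45.00        33.7060       168.5302
  6        45.00        31.8132       190.8789
  7        45.00        30.0266       210.1860
  8        45.00        28.3403       226.7226
  9        45.00        26.7488       240.7390
  10    2,045.00     1,147.3177    11,473.1772
  Σ                  1,454.0610    12,889.2374
Price P = Σ PV = 1,454.0610.
Macaulay duration = Σ(t·PV) / P = 12,889.2374 / 1,454.0610 = 8.86430 years.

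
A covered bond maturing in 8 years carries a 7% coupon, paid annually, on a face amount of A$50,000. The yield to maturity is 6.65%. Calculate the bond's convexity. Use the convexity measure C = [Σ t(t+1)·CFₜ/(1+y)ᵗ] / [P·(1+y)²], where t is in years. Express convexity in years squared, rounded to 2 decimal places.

46.77

With y = 0.0665:
  t   CF        PV=CF/(1+0.0665)^t    t·PV        t(t+1)·PV
  1     3,500.00     3,281.7628     3,281.7628       6,563.5256
  2     3,500.00     3,077.1334     6,154.2668      18,462.8004
  3     3,500.00     2,885.2634     8,655.7902      34,623.1607
  4     3,500.00     2,705.3571    10,821.4286      54,107.1428
  5     3,500.00     2,536.6687    12,683.3434      76,100.0602
  6     3,500.00     2,378.4985    14,270.9911      99,896.9379
  7     3,500.00     2,230.1908    15,611.3358     124,890.6865
  8    53,500.00    31,964.4255   255,715.4043   2,301,438.6387
  Σ                 51,059.3003   327,194.3229   2,716,082.9527
P = 51,059.3003.
Convexity = Σ t(t+1)·PV / [P·(1+y)²] = 2,716,082.9527 / (51,059.3003 × 1.137422) = 46.76775.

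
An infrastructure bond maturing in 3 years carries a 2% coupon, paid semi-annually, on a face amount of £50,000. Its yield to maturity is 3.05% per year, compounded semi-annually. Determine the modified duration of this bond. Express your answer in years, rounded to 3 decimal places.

2.881 years

Periodic yield y = 0.01525. First find Macaulay duration:
  t   CF        PV=CF/(1+0.01525)^t    t·PV
  1       500.00       492.4895       492.4895
  2       500.00       485.0919       970.1838
  3       500.00       477.8054     1,433.4161
  4       500.00       470.6283     1,882.5131
  5       500.00       463.5590     2,317.7950
  6    50,500.00    46,116.1867   276,697.1205
  Σ                 48,505.7608   283,793.5179
P = 48,505.7608; Macaulay duration = 283,793.5179 / 48,505.7608 = 5.85072 half-year periods = 2.92536 years.
Modified duration = D_Mac / (1 + y) = 2.92536 / 1.01525 = 2.88142 years.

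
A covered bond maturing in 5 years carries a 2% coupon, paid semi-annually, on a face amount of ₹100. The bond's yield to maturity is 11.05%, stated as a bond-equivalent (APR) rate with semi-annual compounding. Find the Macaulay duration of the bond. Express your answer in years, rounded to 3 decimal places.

4.718 years

Periodic yield y = 0.05525. Discount each cash flow and weight by its period:
  t   CF        PV=CF/(1+0.05525)^t    t·PV
  1         1.00         0.9476         0.9476
  2         1.00         0.8980         1.7961
  3         1.00         0.8510         2.5530
  4         1.00         0.8065         3.2258
  5         1.00         0.7642         3.8211
  6         1.00         0.7242         4.3453
  7         1.00         0.6863         4.8041
  8         1.00         0.6504         5.2029
  9         1.00         0.6163         5.5468
  10      101.00        58.9886       589.8856
  Σ                     65.9331       622.1284
Price P = Σ PV = 65.9331.
Macaulay duration = Σ(t·PV) / P = 622.1284 / 65.9331 = 9.43575 half-year periods.
In years: 9.43575 / 2 = 4.71788 years.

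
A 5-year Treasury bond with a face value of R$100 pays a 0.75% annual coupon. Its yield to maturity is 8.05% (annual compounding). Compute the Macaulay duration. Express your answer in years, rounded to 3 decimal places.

Periodic yield y = 0.0805. Discount each cash flow and weight by its year:
  t   CF        PV=CF/(1+0.0805)^t    t·PV
  1         0.75         0.6941         0.6941
  2         0.75         0.6424         1.2848
  3         0.75         0.5945         1.7836
  4         0.75         0.5503         2.2010
  5       100.75        68.4103       342.0513
  Σ                     70.8916       348.0149
Price P = Σ PV = 70.8916.
Macaulay duration = Σ(t·PV) / P = 348.0149 / 70.8916 = 4.90911 years.

4.909 years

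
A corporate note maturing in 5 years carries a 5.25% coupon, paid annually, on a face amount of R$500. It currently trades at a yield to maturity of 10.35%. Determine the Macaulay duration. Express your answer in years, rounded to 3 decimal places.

4.464 years

Periodic yield y = 0.1035. Discount each cash flow and weight by its year:
  t   CF        PV=CF/(1+0.1035)^t    t·PV
  1        26.25        23.7879        23.7879
  2        26.25        21.5568        43.1136
  3        26.25        19.5349        58.6048
  4        26.25        17.7027        70.8109
  5       526.25       321.6106     1,608.0532
  Σ                    404.1931     1,804.3706
Price P = Σ PV = 404.1931.
Macaulay duration = Σ(t·PV) / P = 1,804.3706 / 404.1931 = 4.46413 years.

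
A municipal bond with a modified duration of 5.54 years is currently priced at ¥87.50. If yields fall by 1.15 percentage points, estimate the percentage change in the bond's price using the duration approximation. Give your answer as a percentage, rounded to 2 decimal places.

+6.37%

Duration approximation: ΔP/P ≈ -D_mod · Δy = -5.54 × (-0.0115) = +0.063710.
As a percentage: +6.3710%.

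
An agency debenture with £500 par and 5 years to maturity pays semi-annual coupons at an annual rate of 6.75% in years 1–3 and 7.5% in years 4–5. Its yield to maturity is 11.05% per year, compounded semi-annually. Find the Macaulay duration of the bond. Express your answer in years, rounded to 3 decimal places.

Periodic yield y = 0.05525. Discount each cash flow and weight by its period:
  t   CF        PV=CF/(1+0.05525)^t    t·PV
  1       16.875        15.9915        15.9915
  2       16.875        15.1542        30.3084
  3       16.875        14.3608        43.0823
  4       16.875        13.6089        54.4355
  5       16.875        12.8964        64.4818
  6       16.875        12.2211        73.3268
  7       18.750        12.8681        90.0766
  8       18.750        12.1943        97.5547
  9       18.750        11.5559       104.0029
  10     518.750       302.9734     3,029.7340
  Σ                    423.8245     3,602.9945
Price P = Σ PV = 423.8245.
Macaulay duration = Σ(t·PV) / P = 3,602.9945 / 423.8245 = 8.50115 half-year periods.
In years: 8.50115 / 2 = 4.25057 years.

4.251 years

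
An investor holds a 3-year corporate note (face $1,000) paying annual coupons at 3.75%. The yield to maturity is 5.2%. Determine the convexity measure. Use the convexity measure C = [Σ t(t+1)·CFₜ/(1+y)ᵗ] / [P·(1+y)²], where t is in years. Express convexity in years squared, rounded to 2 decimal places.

With y = 0.052:
  t   CF        PV=CF/(1+0.052)^t    t·PV        t(t+1)·PV
  1        37.50        35.6464        35.6464          71.2928
  2        37.50        33.8844        67.7688         203.3064
  3     1,037.50       891.1296     2,673.3889      10,693.5556
  Σ                    960.6604     2,776.8041      10,968.1548
P = 960.6604.
Convexity = Σ t(t+1)·PV / [P·(1+y)²] = 10,968.1548 / (960.6604 × 1.106704) = 10.31650.

10.32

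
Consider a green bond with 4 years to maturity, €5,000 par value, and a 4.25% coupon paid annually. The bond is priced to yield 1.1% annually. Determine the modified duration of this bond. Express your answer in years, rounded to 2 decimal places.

3.74 years

Periodic yield y = 0.011. First find Macaulay duration:
  t   CF        PV=CF/(1+0.011)^t    t·PV
  1       212.50       210.1879       210.1879
  2       212.50       207.9010       415.8020
  3       212.50       205.6390       616.9170
  4     5,212.50     4,989.3210    19,957.2840
  Σ                  5,613.0489    21,200.1909
P = 5,613.0489; Macaulay duration = 21,200.1909 / 5,613.0489 = 3.77695 years.
Modified duration = D_Mac / (1 + y) = 3.77695 / 1.011 = 3.73585 years.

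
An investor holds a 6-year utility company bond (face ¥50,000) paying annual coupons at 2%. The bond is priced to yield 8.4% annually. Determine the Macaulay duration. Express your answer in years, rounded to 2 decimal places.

Periodic yield y = 0.084. Discount each cash flow and weight by its year:
  t   CF        PV=CF/(1+0.084)^t    t·PV
  1     1,000.00       922.5092       922.5092
  2     1,000.00       851.0233     1,702.0465
  3     1,000.00       785.0768     2,355.2305
  4     1,000.00       724.2406     2,896.9624
  5     1,000.00       668.1186     3,340.5932
  6    51,000.00    31,433.6261   188,601.7566
  Σ                 35,384.5947   199,819.0984
Price P = Σ PV = 35,384.5947.
Macaulay duration = Σ(t·PV) / P = 199,819.0984 / 35,384.5947 = 5.64706 years.

5.65 years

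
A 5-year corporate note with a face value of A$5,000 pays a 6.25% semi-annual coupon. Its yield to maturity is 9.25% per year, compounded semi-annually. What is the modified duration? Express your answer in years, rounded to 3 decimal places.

Periodic yield y = 0.04625. First find Macaulay duration:
  t   CF        PV=CF/(1+0.04625)^t    t·PV
  1       156.25       149.3429       149.3429
  2       156.25       142.7411       285.4822
  3       156.25       136.4312       409.2935
  4       156.25       130.4002       521.6007
  5       156.25       124.6358       623.1788
  6       156.25       119.1262       714.7571
  7       156.25       113.8601       797.0210
  8       156.25       108.8269       870.6152
  9       156.25       104.0162       936.1454
  10    5,156.25     3,280.7962    32,807.9622
  Σ                  4,410.1767    38,115.3989
P = 4,410.1767; Macaulay duration = 38,115.3989 / 4,410.1767 = 8.64260 half-year periods = 4.32130 years.
Modified duration = D_Mac / (1 + y) = 4.32130 / 1.04625 = 4.13028 years.

4.130 years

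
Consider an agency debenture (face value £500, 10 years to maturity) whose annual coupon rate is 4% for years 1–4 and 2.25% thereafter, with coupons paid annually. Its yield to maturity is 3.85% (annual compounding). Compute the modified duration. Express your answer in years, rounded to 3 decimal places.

Periodic yield y = 0.0385. First find Macaulay duration:
  t   CF        PV=CF/(1+0.0385)^t    t·PV
  1        20.00        19.2585        19.2585
  2        20.00        18.5446        37.0892
  3        20.00        17.8571        53.5712
  4        20.00        17.1951        68.7803
  5        11.25         9.3137        46.5683
  6        11.25         8.9684        53.8102
  7        11.25         8.6359        60.4512
  8        11.25         8.3157        66.5259
  9        11.25         8.0074        72.0670
  10      511.25       350.4034     3,504.0340
  Σ                    466.4998     3,982.1558
P = 466.4998; Macaulay duration = 3,982.1558 / 466.4998 = 8.53624 years.
Modified duration = D_Mac / (1 + y) = 8.53624 / 1.0385 = 8.21978 years.

8.220 years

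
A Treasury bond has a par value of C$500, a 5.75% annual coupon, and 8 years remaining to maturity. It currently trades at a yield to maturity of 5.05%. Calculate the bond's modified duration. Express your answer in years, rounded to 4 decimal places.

6.3460 years

Periodic yield y = 0.0505. First find Macaulay duration:
  t   CF        PV=CF/(1+0.0505)^t    t·PV
  1        28.75        27.3679        27.3679
  2        28.75        26.0523        52.1046
  3        28.75        24.7999        74.3997
  4        28.75        23.6077        94.4308
  5        28.75        22.4728       112.3641
  6        28.75        21.3925       128.3550
  7        28.75        20.3641       142.5488
  8       528.75       356.5184     2,852.1471
  Σ                    522.5756     3,483.7178
P = 522.5756; Macaulay duration = 3,483.7178 / 522.5756 = 6.66644 years.
Modified duration = D_Mac / (1 + y) = 6.66644 / 1.0505 = 6.34597 years.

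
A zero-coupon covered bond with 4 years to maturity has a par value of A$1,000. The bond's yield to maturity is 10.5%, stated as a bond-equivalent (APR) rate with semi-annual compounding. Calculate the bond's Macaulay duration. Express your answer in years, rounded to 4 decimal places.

4.0000 years

A zero-coupon bond has a single cash flow at maturity, so its Macaulay duration equals its maturity: 4 years.
(Equivalently: 8 semi-annual periods ÷ 2 = 4 years.)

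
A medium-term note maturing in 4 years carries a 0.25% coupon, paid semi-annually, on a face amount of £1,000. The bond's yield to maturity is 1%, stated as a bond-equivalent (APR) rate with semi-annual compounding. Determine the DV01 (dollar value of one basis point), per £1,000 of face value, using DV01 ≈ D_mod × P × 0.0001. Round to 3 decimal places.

Periodic yield y = 0.005.
  t   CF        PV=CF/(1+0.005)^t    t·PV
  1         1.25         1.2438         1.2438
  2         1.25         1.2376         2.4752
  3         1.25         1.2314         3.6943
  4         1.25         1.2253         4.9012
  5         1.25         1.2192         6.0961
  6         1.25         1.2131         7.2789
  7         1.25         1.2071         8.4498
  8     1,001.25       962.0863     7,696.6905
  Σ                    970.6639     7,730.8297
P = 970.6639; D_Mac = 7.96448 half-year periods = 3.98224 yrs; D_mod = 3.96243 yrs.
DV01 ≈ 3.96243 × 970.6639 × 0.0001 = 0.384618.

£0.385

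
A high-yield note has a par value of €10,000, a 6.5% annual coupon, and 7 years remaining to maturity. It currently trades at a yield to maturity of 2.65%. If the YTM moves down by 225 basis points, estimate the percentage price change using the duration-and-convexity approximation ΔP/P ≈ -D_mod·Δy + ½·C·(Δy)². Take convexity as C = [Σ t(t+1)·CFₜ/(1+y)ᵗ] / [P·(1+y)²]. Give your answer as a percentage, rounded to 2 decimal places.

With y = 0.0265:
  t   CF        PV=CF/(1+0.0265)^t    t·PV        t(t+1)·PV
  1       650.00       633.2197       633.2197       1,266.4394
  2       650.00       616.8726     1,233.7451       3,701.2353
  3       650.00       600.9474     1,802.8423       7,211.3694
  4       650.00       585.4335     2,341.7338      11,708.6692
  5       650.00       570.3200     2,851.5999      17,109.5995
  6       650.00       555.5967     3,333.5800      23,335.0602
  7    10,650.00     8,868.2297    62,077.6077     496,620.8614
  Σ                 12,430.6195    74,274.3286     560,953.2343
P = 12,430.6195; D_Mac = 5.97511 yrs; D_mod = 5.82086 yrs; C = 42.82683.
Duration effect: -5.82086 × (-0.0225) = +0.130969
Convexity effect: 0.5 × 42.82683 × (-0.0225)² = +0.0108405
ΔP/P ≈ +0.130969 + 0.0108405 = +0.141810 = +14.1810%.

+14.18%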